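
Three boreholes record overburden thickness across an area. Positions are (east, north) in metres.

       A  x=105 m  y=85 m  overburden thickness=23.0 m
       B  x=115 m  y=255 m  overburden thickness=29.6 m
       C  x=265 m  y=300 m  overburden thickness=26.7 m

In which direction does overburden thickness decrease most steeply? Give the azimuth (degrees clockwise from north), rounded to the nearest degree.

Differences from A: to B (Δx, Δy, Δh) = (10, 170, +6.6); to C = (160, 215, +3.7).
Solve a·Δx + b·Δy = Δd: det = 10·215 − 160·170 = -25050.
∂d/∂x = [(+6.6)·215 − (+3.7)·170] / -25050 = -0.03154
∂d/∂y = [10·(+3.7) − 160·(+6.6)] / -25050 = +0.04068
Steepest decrease is along −∇f: components (+0.03154 E, -0.04068 N).
Azimuth = atan2(+0.03154, -0.04068) = 142.2° ≈ 142°.

142°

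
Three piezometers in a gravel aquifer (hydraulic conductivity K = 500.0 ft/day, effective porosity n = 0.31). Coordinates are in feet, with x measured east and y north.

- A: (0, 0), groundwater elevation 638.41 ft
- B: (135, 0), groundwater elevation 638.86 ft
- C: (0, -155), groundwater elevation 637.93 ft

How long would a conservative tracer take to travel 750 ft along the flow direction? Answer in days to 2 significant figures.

∂h/∂x = (638.86 − 638.41) / (135 − 0) = +0.003333
∂h/∂y = (637.93 − 638.41) / (-155 − 0) = +0.003097
|∇h| = √(0.003333² + 0.003097²) = 0.00455
Seepage velocity v = K·i/n = 500.0 × 0.00455 / 0.31 = 7.339 ft/day.
t = 750 / 7.339 = 102.2 days.

100 days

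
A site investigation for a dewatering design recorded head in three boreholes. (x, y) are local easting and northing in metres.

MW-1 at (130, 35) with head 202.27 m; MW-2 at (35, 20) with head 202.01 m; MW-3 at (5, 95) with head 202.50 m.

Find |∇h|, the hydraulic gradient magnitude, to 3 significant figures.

Taking MW-1 as reference: MW-2−MW-1 = (-95, -15, -0.26); MW-3−MW-1 = (-125, 60, +0.23).
Determinant of the coordinate differences = (-95)·60 − (-125)·(-15) = -7575.
∂h/∂x = [(-0.26)·60 − (+0.23)·(-15)] / -7575 = +0.001604
∂h/∂y = [(-95)·(+0.23) − (-125)·(-0.26)] / -7575 = +0.007175
|∇h| = √(0.001604² + 0.007175²) = 0.007352

0.00735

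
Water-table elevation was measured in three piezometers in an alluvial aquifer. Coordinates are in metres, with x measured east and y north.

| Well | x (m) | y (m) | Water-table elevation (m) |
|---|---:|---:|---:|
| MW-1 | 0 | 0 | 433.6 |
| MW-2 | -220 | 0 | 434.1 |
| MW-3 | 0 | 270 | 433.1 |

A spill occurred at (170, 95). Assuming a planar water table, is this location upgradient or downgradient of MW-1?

∂h/∂x = (434.1 − 433.6) / (-220 − 0) = -0.002273
∂h/∂y = (433.1 − 433.6) / (270 − 0) = -0.001852
Head at (170, 95) = 433.6 + (-0.002273)·(170) + (-0.001852)·(95) = 433.04 m.
That is lower than the 433.6 m at MW-1, so the point is downgradient.

downgradient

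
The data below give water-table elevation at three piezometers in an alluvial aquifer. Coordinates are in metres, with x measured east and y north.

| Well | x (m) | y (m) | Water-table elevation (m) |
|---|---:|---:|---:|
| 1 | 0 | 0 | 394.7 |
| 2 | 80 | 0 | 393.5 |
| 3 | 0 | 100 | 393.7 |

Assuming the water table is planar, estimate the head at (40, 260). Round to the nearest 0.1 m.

391.5 m

∂h/∂x = (393.5 − 394.7) / (80 − 0) = -0.01500
∂h/∂y = (393.7 − 394.7) / (100 − 0) = -0.01000
h(40, 260) = 394.7 + (-0.01500)·(40) + (-0.01000)·(260) = 394.7 -0.600 -2.600 = 391.500 m.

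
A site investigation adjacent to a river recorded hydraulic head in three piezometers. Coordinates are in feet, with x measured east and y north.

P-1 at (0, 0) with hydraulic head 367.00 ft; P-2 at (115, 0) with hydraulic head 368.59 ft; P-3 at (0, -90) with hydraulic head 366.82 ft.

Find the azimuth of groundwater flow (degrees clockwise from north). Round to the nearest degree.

262°

∂h/∂x = (368.59 − 367.00) / (115 − 0) = +0.01383
∂h/∂y = (366.82 − 367.00) / (-90 − 0) = +0.002000
Flow direction (−∇h) has components (-0.01383 E, -0.002000 N).
Azimuth = atan2(E, N) = atan2(-0.01383, -0.002000) = 261.8° ≈ 262°.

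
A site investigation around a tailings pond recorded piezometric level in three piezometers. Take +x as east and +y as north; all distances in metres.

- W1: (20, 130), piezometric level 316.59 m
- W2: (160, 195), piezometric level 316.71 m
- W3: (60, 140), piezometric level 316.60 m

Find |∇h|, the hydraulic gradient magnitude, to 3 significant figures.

0.00287

Differences from W1: to W2 (Δx, Δy, Δh) = (140, 65, +0.12); to W3 = (40, 10, +0.01).
Solve a·Δx + b·Δy = Δh: det = 140·10 − 40·65 = -1200.
∂h/∂x = [(+0.12)·10 − (+0.01)·65] / -1200 = -0.0004583
∂h/∂y = [140·(+0.01) − 40·(+0.12)] / -1200 = +0.002833
|∇h| = √(-0.0004583² + 0.002833²) = 0.00287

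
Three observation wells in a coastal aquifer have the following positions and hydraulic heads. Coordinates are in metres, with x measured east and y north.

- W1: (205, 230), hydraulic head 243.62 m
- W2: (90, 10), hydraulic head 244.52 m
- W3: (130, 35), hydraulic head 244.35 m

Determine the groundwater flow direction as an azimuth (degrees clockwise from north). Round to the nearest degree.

042°

With h = a·x + b·y + c and W1 as origin, the differences give:
  (-115)·a + (-220)·b = +0.90
  (-75)·a + (-195)·b = +0.73
Eliminate b (×(-195) and ×(-220), subtract): 5925·a = -14.900 → a = ∂h/∂x = -0.002515
Back-substitute: b = ∂h/∂y = -0.002776.
Flow direction (−∇h) has components (+0.002515 E, +0.002776 N).
Azimuth = atan2(E, N) = atan2(+0.002515, +0.002776) = 42.2° ≈ 042°.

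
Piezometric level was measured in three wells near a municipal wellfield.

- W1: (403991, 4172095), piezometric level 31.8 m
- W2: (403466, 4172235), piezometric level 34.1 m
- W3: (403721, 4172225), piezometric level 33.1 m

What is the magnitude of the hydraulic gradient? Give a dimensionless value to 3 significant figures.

Differences from W1: to W2 (Δx, Δy, Δh) = (-525, 140, +2.3); to W3 = (-270, 130, +1.3).
Determinant of the coordinate differences = (-525)·130 − (-270)·140 = -30450.
∂h/∂x = [(+2.3)·130 − (+1.3)·140] / -30450 = -0.003842
∂h/∂y = [(-525)·(+1.3) − (-270)·(+2.3)] / -30450 = +0.002020
|∇h| = √(-0.003842² + 0.002020²) = 0.004341

0.00434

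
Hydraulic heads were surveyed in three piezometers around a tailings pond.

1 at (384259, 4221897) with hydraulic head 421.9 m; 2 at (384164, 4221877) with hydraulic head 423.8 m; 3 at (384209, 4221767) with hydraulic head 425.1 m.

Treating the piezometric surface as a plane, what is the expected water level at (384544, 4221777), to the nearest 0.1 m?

Taking 1 as reference: 2−1 = (-95, -20, +1.9); 3−1 = (-50, -130, +3.2).
Solve a·Δx + b·Δy = Δh: det = (-95)·(-130) − (-50)·(-20) = 11350.
∂h/∂x = [(+1.9)·(-130) − (+3.2)·(-20)] / 11350 = -0.01612
∂h/∂y = [(-95)·(+3.2) − (-50)·(+1.9)] / 11350 = -0.01841
h(384544, 4221777) = 421.9 + (-0.01612)·(285) + (-0.01841)·(-120) = 421.9 -4.595 +2.210 = 419.515 m.

419.5 m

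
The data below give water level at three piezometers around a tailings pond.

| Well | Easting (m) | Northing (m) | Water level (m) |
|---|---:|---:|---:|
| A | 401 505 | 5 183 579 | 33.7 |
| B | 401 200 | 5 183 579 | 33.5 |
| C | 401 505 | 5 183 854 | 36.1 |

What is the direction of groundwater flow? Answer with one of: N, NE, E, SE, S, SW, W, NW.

S

∂h/∂x = (33.5 − 33.7) / (401200 − 401505) = +0.0006557
∂h/∂y = (36.1 − 33.7) / (5183854 − 5183579) = +0.008727
Flow = −∇h = (-0.0006557 east, -0.008727 north), which points south.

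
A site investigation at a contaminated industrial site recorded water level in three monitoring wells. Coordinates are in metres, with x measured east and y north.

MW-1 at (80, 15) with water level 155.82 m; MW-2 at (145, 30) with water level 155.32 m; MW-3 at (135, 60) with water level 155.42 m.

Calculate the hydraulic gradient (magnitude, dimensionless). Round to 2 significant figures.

Taking MW-1 as reference: MW-2−MW-1 = (65, 15, -0.50); MW-3−MW-1 = (55, 45, -0.40).
Determinant of the coordinate differences = 65·45 − 55·15 = 2100.
∂h/∂x = [(-0.50)·45 − (-0.40)·15] / 2100 = -0.007857
∂h/∂y = [65·(-0.40) − 55·(-0.50)] / 2100 = +0.0007143
|∇h| = √(-0.007857² + 0.0007143²) = 0.007889

0.0079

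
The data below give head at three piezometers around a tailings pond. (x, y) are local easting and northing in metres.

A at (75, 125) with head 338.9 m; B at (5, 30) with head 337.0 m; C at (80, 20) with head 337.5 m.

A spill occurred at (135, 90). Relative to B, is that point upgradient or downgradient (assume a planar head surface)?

Differences from A: to B (Δx, Δy, Δh) = (-70, -95, -1.9); to C = (5, -105, -1.4).
Determinant of the coordinate differences = (-70)·(-105) − 5·(-95) = 7825.
∂h/∂x = [(-1.9)·(-105) − (-1.4)·(-95)] / 7825 = +0.008498
∂h/∂y = [(-70)·(-1.4) − 5·(-1.9)] / 7825 = +0.01374
Head at (135, 90) = 338.9 + (+0.008498)·(60) + (+0.01374)·(-35) = 338.93 m.
That is higher than the 337.0 m at B, so the point is upgradient.

upgradient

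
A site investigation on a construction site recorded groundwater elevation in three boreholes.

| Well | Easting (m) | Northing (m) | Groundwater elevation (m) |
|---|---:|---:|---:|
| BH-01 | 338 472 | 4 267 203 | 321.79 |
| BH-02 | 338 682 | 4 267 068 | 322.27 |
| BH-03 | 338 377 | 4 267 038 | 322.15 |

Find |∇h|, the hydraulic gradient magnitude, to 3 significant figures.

Taking BH-01 as reference: BH-02−BH-01 = (210, -135, +0.48); BH-03−BH-01 = (-95, -165, +0.36).
Solve a·Δx + b·Δy = Δh: det = 210·(-165) − (-95)·(-135) = -47475.
∂h/∂x = [(+0.48)·(-165) − (+0.36)·(-135)] / -47475 = +0.0006445
∂h/∂y = [210·(+0.36) − (-95)·(+0.48)] / -47475 = -0.002553
|∇h| = √(0.0006445² + -0.002553²) = 0.002633

0.00263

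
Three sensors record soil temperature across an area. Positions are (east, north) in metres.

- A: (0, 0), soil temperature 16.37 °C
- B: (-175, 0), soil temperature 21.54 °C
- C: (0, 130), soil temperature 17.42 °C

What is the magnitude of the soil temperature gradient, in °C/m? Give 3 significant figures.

∂T/∂x = (21.54 − 16.37) / (-175 − 0) = -0.02954
∂T/∂y = (17.42 − 16.37) / (130 − 0) = +0.008077
|∇f| = √(-0.02954² + 0.008077²) = 0.03062 °C/m

0.0306 °C/m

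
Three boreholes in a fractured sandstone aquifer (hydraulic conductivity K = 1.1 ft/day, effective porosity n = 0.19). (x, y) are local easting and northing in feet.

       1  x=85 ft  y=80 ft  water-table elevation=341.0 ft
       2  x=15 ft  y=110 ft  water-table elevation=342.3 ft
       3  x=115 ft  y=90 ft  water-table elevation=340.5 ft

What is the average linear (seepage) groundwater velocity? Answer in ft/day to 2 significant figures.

With h = a·x + b·y + c and 1 as origin, the differences give:
  (-70)·a + 30·b = +1.3
  30·a + 10·b = -0.5
Eliminate b (×10 and ×30, subtract): -1600·a = 28.00 → a = ∂h/∂x = -0.01750
Back-substitute: b = ∂h/∂y = +0.002500.
|∇h| = √(-0.01750² + 0.002500²) = 0.01768
Seepage velocity v = K·i/n = 1.1 × 0.01768 / 0.19 = 0.1024 ft/day.

0.10 ft/day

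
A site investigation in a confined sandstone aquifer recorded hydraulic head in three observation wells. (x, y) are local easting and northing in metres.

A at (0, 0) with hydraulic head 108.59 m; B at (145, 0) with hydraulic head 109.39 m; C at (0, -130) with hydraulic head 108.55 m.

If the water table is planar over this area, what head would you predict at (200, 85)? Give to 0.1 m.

∂h/∂x = (109.39 − 108.59) / (145 − 0) = +0.005517
∂h/∂y = (108.55 − 108.59) / (-130 − 0) = +0.0003077
h(200, 85) = 108.59 + (+0.005517)·(200) + (+0.0003077)·(85) = 108.59 +1.103 +0.026 = 109.720 m.

109.7 m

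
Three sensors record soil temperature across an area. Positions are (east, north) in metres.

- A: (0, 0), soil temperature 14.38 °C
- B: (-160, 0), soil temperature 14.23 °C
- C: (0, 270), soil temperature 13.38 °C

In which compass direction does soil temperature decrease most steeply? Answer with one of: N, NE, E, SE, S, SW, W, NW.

∂T/∂x = (14.23 − 14.38) / (-160 − 0) = +0.0009375
∂T/∂y = (13.38 − 14.38) / (270 − 0) = -0.003704
Steepest decrease is along −∇f = (-0.0009375 E, +0.003704 N) → north.

N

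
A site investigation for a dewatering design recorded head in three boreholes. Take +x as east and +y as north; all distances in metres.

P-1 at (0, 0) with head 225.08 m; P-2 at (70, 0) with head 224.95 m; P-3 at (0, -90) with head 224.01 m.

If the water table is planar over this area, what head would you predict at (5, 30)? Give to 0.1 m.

∂h/∂x = (224.95 − 225.08) / (70 − 0) = -0.001857
∂h/∂y = (224.01 − 225.08) / (-90 − 0) = +0.01189
h(5, 30) = 225.08 + (-0.001857)·(5) + (+0.01189)·(30) = 225.08 -0.009 +0.357 = 225.427 m.

225.4 m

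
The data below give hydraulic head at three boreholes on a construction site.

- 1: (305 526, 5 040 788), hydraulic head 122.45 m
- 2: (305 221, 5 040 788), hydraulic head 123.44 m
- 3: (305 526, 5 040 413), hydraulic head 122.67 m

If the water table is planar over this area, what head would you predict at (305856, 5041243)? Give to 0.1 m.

121.1 m

∂h/∂x = (123.44 − 122.45) / (305221 − 305526) = -0.003246
∂h/∂y = (122.67 − 122.45) / (5040413 − 5040788) = -0.0005867
h(305856, 5041243) = 122.45 + (-0.003246)·(330) + (-0.0005867)·(455) = 122.45 -1.071 -0.267 = 121.112 m.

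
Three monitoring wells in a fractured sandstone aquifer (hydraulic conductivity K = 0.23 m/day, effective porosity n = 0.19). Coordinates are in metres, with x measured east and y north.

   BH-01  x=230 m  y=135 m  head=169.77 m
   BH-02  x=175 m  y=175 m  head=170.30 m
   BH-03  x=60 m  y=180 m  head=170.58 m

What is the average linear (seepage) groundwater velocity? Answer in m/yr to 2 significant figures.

4.7 m/yr

Three-point gradient (reference BH-01): Δ to BH-02 = (-55, 40, +0.53), Δ to BH-03 = (-170, 45, +0.81).
∂h/∂x = -0.001977, ∂h/∂y = +0.01053 (det = 4325).
|∇h| = √(-0.001977² + 0.01053²) = 0.01071
Seepage velocity v = K·i/n = 0.23 × 0.01071 / 0.19 = 0.01296 m/day = 4.734 m/yr.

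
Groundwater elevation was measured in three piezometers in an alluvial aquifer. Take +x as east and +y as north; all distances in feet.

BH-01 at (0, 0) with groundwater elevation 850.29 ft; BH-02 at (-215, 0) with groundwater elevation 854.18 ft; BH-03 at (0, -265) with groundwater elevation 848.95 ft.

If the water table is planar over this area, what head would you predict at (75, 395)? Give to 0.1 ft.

∂h/∂x = (854.18 − 850.29) / (-215 − 0) = -0.01809
∂h/∂y = (848.95 − 850.29) / (-265 − 0) = +0.005057
h(75, 395) = 850.29 + (-0.01809)·(75) + (+0.005057)·(395) = 850.29 -1.357 +1.997 = 850.930 ft.

850.9 ft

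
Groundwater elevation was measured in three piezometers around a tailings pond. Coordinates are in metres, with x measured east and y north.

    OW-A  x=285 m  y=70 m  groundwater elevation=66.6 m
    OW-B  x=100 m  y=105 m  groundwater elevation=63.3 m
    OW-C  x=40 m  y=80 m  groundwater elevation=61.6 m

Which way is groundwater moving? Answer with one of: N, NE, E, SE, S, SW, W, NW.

With h = a·x + b·y + c and OW-A as origin, the differences give:
  (-185)·a + 35·b = -3.3
  (-245)·a + 10·b = -5.0
Eliminate b (×10 and ×35, subtract): 6725·a = 142.00 → a = ∂h/∂x = +0.02112
Back-substitute: b = ∂h/∂y = +0.01732.
Flow = −∇h = (-0.02112 east, -0.01732 north), which points southwest.

SW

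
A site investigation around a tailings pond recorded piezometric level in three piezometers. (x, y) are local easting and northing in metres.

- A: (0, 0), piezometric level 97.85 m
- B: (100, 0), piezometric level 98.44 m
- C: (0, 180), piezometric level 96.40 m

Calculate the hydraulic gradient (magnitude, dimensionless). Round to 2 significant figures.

0.0100

∂h/∂x = (98.44 − 97.85) / (100 − 0) = +0.005900
∂h/∂y = (96.40 − 97.85) / (180 − 0) = -0.008056
|∇h| = √(0.005900² + -0.008056²) = 0.009985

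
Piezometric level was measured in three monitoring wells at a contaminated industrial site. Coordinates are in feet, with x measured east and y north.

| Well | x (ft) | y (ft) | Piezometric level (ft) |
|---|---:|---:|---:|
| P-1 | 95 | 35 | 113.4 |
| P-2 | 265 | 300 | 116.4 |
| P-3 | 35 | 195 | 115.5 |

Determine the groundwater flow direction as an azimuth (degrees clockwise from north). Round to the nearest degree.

With h = a·x + b·y + c and P-1 as origin, the differences give:
  170·a + 265·b = +3.0
  (-60)·a + 160·b = +2.1
Eliminate b (×160 and ×265, subtract): 43100·a = -76.50 → a = ∂h/∂x = -0.001775
Back-substitute: b = ∂h/∂y = +0.01246.
Flow direction (−∇h) has components (+0.001775 E, -0.01246 N).
Azimuth = atan2(E, N) = atan2(+0.001775, -0.01246) = 171.9° ≈ 172°.

172°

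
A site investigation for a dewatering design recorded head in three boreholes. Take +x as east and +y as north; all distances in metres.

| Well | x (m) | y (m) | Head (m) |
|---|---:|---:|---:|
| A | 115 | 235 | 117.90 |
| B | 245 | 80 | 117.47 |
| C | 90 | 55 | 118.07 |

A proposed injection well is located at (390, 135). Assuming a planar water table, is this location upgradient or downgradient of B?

Three-point gradient (reference A): Δ to B = (130, -155, -0.43), Δ to C = (-25, -180, +0.17).
∂h/∂x = -0.003804, ∂h/∂y = -0.0004161 (det = -27275).
Head at (390, 135) = 117.90 + (-0.003804)·(275) + (-0.0004161)·(-100) = 116.90 m.
That is lower than the 117.47 m at B, so the point is downgradient.

downgradient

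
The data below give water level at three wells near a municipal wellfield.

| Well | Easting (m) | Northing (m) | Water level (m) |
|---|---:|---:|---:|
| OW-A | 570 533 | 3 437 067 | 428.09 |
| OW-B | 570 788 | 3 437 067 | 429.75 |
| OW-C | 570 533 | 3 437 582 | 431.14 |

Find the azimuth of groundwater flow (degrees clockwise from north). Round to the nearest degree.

228°

∂h/∂x = (429.75 − 428.09) / (570788 − 570533) = +0.006510
∂h/∂y = (431.14 − 428.09) / (3437582 − 3437067) = +0.005922
Flow direction (−∇h) has components (-0.006510 E, -0.005922 N).
Azimuth = atan2(E, N) = atan2(-0.006510, -0.005922) = 227.7° ≈ 228°.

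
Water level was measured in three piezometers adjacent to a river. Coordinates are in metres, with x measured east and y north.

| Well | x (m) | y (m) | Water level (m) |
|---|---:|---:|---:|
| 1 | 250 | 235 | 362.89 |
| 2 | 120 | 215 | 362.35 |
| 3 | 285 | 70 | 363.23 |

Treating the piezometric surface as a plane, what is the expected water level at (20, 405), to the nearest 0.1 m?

Differences from 1: to 2 (Δx, Δy, Δh) = (-130, -20, -0.54); to 3 = (35, -165, +0.34).
Solve a·Δx + b·Δy = Δh: det = (-130)·(-165) − 35·(-20) = 22150.
∂h/∂x = [(-0.54)·(-165) − (+0.34)·(-20)] / 22150 = +0.004330
∂h/∂y = [(-130)·(+0.34) − 35·(-0.54)] / 22150 = -0.001142
h(20, 405) = 362.89 + (+0.004330)·(-230) + (-0.001142)·(170) = 362.89 -0.996 -0.194 = 361.700 m.

361.7 m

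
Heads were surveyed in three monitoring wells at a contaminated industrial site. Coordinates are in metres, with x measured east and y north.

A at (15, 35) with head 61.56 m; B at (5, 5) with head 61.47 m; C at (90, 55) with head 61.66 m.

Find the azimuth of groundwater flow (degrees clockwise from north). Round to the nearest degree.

192°

Taking A as reference: B−A = (-10, -30, -0.09); C−A = (75, 20, +0.10).
Determinant of the coordinate differences = (-10)·20 − 75·(-30) = 2050.
∂h/∂x = [(-0.09)·20 − (+0.10)·(-30)] / 2050 = +0.0005854
∂h/∂y = [(-10)·(+0.10) − 75·(-0.09)] / 2050 = +0.002805
Flow direction (−∇h) has components (-0.0005854 E, -0.002805 N).
Azimuth = atan2(E, N) = atan2(-0.0005854, -0.002805) = 191.8° ≈ 192°.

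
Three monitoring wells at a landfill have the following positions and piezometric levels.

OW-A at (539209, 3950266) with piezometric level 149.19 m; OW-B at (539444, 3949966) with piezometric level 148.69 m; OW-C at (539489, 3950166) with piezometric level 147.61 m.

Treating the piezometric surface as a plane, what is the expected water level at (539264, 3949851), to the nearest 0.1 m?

With h = a·x + b·y + c and OW-A as origin, the differences give:
  235·a + (-300)·b = -0.50
  280·a + (-100)·b = -1.58
Eliminate b (×(-100) and ×(-300), subtract): 60500·a = -424.000 → a = ∂h/∂x = -0.007008
Back-substitute: b = ∂h/∂y = -0.003823.
h(539264, 3949851) = 149.19 + (-0.007008)·(55) + (-0.003823)·(-415) = 149.19 -0.385 +1.587 = 150.391 m.

150.4 m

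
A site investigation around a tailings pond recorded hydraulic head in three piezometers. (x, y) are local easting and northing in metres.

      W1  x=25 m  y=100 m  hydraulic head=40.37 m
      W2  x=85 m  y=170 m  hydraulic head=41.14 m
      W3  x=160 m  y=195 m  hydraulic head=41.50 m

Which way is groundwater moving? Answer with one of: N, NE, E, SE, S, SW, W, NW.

Three-point gradient (reference W1): Δ to W2 = (60, 70, +0.77), Δ to W3 = (135, 95, +1.13).
∂h/∂x = +0.001587, ∂h/∂y = +0.009640 (det = -3750).
Flow = −∇h = (-0.001587 east, -0.009640 north), which points south.

S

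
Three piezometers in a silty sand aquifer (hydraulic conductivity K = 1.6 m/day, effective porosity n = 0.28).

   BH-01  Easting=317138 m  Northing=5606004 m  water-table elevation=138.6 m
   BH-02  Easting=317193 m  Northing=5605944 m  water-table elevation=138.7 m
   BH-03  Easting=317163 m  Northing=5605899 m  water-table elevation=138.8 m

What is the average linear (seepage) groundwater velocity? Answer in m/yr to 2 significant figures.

4.2 m/yr

Three-point gradient (reference BH-01): Δ to BH-02 = (55, -60, +0.1), Δ to BH-03 = (25, -105, +0.2).
∂h/∂x = -0.0003509, ∂h/∂y = -0.001988 (det = -4275).
|∇h| = √(-0.0003509² + -0.001988²) = 0.002019
Seepage velocity v = K·i/n = 1.6 × 0.002019 / 0.28 = 0.01154 m/day = 4.215 m/yr.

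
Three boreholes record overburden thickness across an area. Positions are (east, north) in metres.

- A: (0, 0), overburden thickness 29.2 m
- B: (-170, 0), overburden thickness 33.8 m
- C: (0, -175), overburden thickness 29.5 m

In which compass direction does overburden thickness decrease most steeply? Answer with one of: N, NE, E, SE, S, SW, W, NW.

∂d/∂x = (33.8 − 29.2) / (-170 − 0) = -0.02706
∂d/∂y = (29.5 − 29.2) / (-175 − 0) = -0.001714
Steepest decrease is along −∇f = (+0.02706 E, +0.001714 N) → east.

E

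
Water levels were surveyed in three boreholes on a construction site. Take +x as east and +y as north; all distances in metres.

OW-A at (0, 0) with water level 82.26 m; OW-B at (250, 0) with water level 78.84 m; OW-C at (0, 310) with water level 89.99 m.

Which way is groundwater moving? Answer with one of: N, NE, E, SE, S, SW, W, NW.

SE

∂h/∂x = (78.84 − 82.26) / (250 − 0) = -0.01368
∂h/∂y = (89.99 − 82.26) / (310 − 0) = +0.02494
Flow = −∇h = (+0.01368 east, -0.02494 north), which points southeast.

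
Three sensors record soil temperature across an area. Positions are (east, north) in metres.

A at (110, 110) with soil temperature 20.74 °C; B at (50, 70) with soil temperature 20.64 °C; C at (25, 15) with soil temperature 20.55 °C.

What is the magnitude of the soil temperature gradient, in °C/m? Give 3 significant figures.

0.00151 °C/m

Taking A as reference: B−A = (-60, -40, -0.10); C−A = (-85, -95, -0.19).
Determinant of the coordinate differences = (-60)·(-95) − (-85)·(-40) = 2300.
∂T/∂x = [(-0.10)·(-95) − (-0.19)·(-40)] / 2300 = +0.0008261
∂T/∂y = [(-60)·(-0.19) − (-85)·(-0.10)] / 2300 = +0.001261
|∇f| = √(0.0008261² + 0.001261²) = 0.001508 °C/m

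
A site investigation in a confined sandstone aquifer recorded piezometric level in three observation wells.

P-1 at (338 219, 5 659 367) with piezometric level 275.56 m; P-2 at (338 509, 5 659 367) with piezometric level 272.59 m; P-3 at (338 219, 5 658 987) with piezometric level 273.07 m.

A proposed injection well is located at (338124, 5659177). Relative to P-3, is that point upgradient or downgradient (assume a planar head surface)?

upgradient

∂h/∂x = (272.59 − 275.56) / (338509 − 338219) = -0.01024
∂h/∂y = (273.07 − 275.56) / (5658987 − 5659367) = +0.006553
Head at (338124, 5659177) = 275.56 + (-0.01024)·(-95) + (+0.006553)·(-190) = 275.29 m.
That is higher than the 273.07 m at P-3, so the point is upgradient.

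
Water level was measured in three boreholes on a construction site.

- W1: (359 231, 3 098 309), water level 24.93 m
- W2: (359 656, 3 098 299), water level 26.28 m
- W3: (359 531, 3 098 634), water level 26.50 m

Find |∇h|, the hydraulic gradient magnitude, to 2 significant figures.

With h = a·x + b·y + c and W1 as origin, the differences give:
  425·a + (-10)·b = +1.35
  300·a + 325·b = +1.57
Eliminate b (×325 and ×(-10), subtract): 141125·a = 454.450 → a = ∂h/∂x = +0.003220
Back-substitute: b = ∂h/∂y = +0.001858.
|∇h| = √(0.003220² + 0.001858²) = 0.003718

0.0037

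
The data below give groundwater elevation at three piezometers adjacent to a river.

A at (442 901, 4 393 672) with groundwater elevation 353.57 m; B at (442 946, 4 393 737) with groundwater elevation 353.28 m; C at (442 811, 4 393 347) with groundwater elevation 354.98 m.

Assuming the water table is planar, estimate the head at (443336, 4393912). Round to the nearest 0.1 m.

352.4 m

Taking A as reference: B−A = (45, 65, -0.29); C−A = (-90, -325, +1.41).
Solve a·Δx + b·Δy = Δh: det = 45·(-325) − (-90)·65 = -8775.
∂h/∂x = [(-0.29)·(-325) − (+1.41)·65] / -8775 = -0.0002963
∂h/∂y = [45·(+1.41) − (-90)·(-0.29)] / -8775 = -0.004256
h(443336, 4393912) = 353.57 + (-0.0002963)·(435) + (-0.004256)·(240) = 353.57 -0.129 -1.022 = 352.420 m.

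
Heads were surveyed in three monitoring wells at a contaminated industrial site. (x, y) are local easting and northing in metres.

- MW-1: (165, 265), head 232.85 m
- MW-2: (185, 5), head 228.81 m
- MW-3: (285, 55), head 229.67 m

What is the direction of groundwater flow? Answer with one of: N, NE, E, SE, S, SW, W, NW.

With h = a·x + b·y + c and MW-1 as origin, the differences give:
  20·a + (-260)·b = -4.04
  120·a + (-210)·b = -3.18
Eliminate b (×(-210) and ×(-260), subtract): 27000·a = 21.600 → a = ∂h/∂x = +0.0008000
Back-substitute: b = ∂h/∂y = +0.01560.
Flow = −∇h = (-0.0008000 east, -0.01560 north), which points south.

S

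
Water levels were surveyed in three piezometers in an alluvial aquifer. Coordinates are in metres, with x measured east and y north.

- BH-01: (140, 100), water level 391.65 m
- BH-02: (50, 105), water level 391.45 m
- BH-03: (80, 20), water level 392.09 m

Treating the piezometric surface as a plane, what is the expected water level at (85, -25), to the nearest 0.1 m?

Taking BH-01 as reference: BH-02−BH-01 = (-90, 5, -0.20); BH-03−BH-01 = (-60, -80, +0.44).
Solve a·Δx + b·Δy = Δh: det = (-90)·(-80) − (-60)·5 = 7500.
∂h/∂x = [(-0.20)·(-80) − (+0.44)·5] / 7500 = +0.001840
∂h/∂y = [(-90)·(+0.44) − (-60)·(-0.20)] / 7500 = -0.006880
h(85, -25) = 391.65 + (+0.001840)·(-55) + (-0.006880)·(-125) = 391.65 -0.101 +0.860 = 392.409 m.

392.4 m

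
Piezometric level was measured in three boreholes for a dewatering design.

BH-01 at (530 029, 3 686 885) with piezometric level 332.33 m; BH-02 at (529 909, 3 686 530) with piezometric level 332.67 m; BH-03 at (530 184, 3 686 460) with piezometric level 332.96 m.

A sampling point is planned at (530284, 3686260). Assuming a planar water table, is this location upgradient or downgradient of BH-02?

With h = a·x + b·y + c and BH-01 as origin, the differences give:
  (-120)·a + (-355)·b = +0.34
  155·a + (-425)·b = +0.63
Eliminate b (×(-425) and ×(-355), subtract): 106025·a = 79.150 → a = ∂h/∂x = +0.0007465
Back-substitute: b = ∂h/∂y = -0.001210.
Head at (530284, 3686260) = 332.33 + (+0.0007465)·(255) + (-0.001210)·(-625) = 333.28 m.
That is higher than the 332.67 m at BH-02, so the point is upgradient.

upgradient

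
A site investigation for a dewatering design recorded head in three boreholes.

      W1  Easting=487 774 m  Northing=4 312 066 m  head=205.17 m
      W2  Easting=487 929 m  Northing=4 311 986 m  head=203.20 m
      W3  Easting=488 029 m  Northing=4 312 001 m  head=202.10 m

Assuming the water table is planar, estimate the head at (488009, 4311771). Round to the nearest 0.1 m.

Taking W1 as reference: W2−W1 = (155, -80, -1.97); W3−W1 = (255, -65, -3.07).
Solve a·Δx + b·Δy = Δh: det = 155·(-65) − 255·(-80) = 10325.
∂h/∂x = [(-1.97)·(-65) − (-3.07)·(-80)] / 10325 = -0.01138
∂h/∂y = [155·(-3.07) − 255·(-1.97)] / 10325 = +0.002567
h(488009, 4311771) = 205.17 + (-0.01138)·(235) + (+0.002567)·(-295) = 205.17 -2.675 -0.757 = 201.737 m.

201.7 m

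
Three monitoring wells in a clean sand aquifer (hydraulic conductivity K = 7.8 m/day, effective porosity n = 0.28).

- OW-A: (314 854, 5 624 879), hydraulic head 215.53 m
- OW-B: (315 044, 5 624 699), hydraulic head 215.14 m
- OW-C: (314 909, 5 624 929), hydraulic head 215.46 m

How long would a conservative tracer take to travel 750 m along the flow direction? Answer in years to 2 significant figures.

Differences from OW-A: to OW-B (Δx, Δy, Δh) = (190, -180, -0.39); to OW-C = (55, 50, -0.07).
Determinant of the coordinate differences = 190·50 − 55·(-180) = 19400.
∂h/∂x = [(-0.39)·50 − (-0.07)·(-180)] / 19400 = -0.001655
∂h/∂y = [190·(-0.07) − 55·(-0.39)] / 19400 = +0.0004201
|∇h| = √(-0.001655² + 0.0004201²) = 0.001707
Seepage velocity v = K·i/n = 7.8 × 0.001707 / 0.28 = 0.04755 m/day.
t = 750 / 0.04755 = 1.577e+04 days = 43.2 years.

43 years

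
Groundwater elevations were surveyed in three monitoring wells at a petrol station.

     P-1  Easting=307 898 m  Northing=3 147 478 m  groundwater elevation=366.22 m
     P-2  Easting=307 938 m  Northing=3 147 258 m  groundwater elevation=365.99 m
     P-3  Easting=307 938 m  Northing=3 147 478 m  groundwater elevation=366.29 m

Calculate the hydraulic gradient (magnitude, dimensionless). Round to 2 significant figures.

With h = a·x + b·y + c and P-1 as origin, the differences give:
  40·a + (-220)·b = -0.23
  40·a + 0·b = +0.07
Eliminate b (×0 and ×(-220), subtract): 8800·a = 15.400 → a = ∂h/∂x = +0.001750
Back-substitute: b = ∂h/∂y = +0.001364.
|∇h| = √(0.001750² + 0.001364²) = 0.002219

0.0022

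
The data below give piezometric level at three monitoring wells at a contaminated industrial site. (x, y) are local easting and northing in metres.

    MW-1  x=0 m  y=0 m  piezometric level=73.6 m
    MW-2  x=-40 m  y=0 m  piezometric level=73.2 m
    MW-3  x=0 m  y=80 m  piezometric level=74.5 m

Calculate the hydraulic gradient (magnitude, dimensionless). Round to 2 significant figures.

0.015

∂h/∂x = (73.2 − 73.6) / (-40 − 0) = +0.010000
∂h/∂y = (74.5 − 73.6) / (80 − 0) = +0.01125
|∇h| = √(0.010000² + 0.01125²) = 0.01505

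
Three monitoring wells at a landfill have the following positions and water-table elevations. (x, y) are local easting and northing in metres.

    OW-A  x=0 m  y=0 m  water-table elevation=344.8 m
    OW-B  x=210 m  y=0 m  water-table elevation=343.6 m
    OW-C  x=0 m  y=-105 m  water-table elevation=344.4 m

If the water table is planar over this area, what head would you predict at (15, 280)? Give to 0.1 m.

345.8 m

∂h/∂x = (343.6 − 344.8) / (210 − 0) = -0.005714
∂h/∂y = (344.4 − 344.8) / (-105 − 0) = +0.003810
h(15, 280) = 344.8 + (-0.005714)·(15) + (+0.003810)·(280) = 344.8 -0.086 +1.067 = 345.781 m.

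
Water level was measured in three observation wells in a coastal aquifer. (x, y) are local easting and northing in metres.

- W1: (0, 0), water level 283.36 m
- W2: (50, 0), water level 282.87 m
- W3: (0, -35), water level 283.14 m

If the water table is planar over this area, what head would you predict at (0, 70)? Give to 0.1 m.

283.8 m

∂h/∂x = (282.87 − 283.36) / (50 − 0) = -0.009800
∂h/∂y = (283.14 − 283.36) / (-35 − 0) = +0.006286
h(0, 70) = 283.36 + (-0.009800)·(0) + (+0.006286)·(70) = 283.36 -0.000 +0.440 = 283.800 m.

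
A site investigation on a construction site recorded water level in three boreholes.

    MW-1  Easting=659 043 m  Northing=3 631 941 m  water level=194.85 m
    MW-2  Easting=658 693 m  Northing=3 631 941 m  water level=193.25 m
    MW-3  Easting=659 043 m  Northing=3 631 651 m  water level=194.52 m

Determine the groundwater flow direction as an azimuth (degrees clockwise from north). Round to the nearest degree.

256°

∂h/∂x = (193.25 − 194.85) / (658693 − 659043) = +0.004571
∂h/∂y = (194.52 − 194.85) / (3631651 − 3631941) = +0.001138
Flow direction (−∇h) has components (-0.004571 E, -0.001138 N).
Azimuth = atan2(E, N) = atan2(-0.004571, -0.001138) = 256.0° ≈ 256°.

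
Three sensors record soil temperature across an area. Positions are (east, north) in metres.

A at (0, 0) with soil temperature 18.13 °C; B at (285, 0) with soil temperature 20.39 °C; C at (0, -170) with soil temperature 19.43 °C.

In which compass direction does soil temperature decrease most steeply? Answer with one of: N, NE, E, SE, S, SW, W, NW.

∂T/∂x = (20.39 − 18.13) / (285 − 0) = +0.007930
∂T/∂y = (19.43 − 18.13) / (-170 − 0) = -0.007647
Steepest decrease is along −∇f = (-0.007930 E, +0.007647 N) → northwest.

NW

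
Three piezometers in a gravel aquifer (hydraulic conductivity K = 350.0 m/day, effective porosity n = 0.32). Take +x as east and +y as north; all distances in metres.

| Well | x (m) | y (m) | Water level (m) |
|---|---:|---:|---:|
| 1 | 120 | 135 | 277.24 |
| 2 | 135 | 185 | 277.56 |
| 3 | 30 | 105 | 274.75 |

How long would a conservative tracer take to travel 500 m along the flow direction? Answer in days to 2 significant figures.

16 days

Taking 1 as reference: 2−1 = (15, 50, +0.32); 3−1 = (-90, -30, -2.49).
Solve a·Δx + b·Δy = Δh: det = 15·(-30) − (-90)·50 = 4050.
∂h/∂x = [(+0.32)·(-30) − (-2.49)·50] / 4050 = +0.02837
∂h/∂y = [15·(-2.49) − (-90)·(+0.32)] / 4050 = -0.002111
|∇h| = √(0.02837² + -0.002111²) = 0.02845
Seepage velocity v = K·i/n = 350.0 × 0.02845 / 0.32 = 31.12 m/day.
t = 500 / 31.12 = 16.07 days.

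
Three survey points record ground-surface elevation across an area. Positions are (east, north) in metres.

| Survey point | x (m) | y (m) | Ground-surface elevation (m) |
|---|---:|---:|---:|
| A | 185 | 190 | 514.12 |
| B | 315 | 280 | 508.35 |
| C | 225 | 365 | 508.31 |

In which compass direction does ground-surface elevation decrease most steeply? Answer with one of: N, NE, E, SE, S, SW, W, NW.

Taking A as reference: B−A = (130, 90, -5.77); C−A = (40, 175, -5.81).
Determinant of the coordinate differences = 130·175 − 40·90 = 19150.
∂z/∂x = [(-5.77)·175 − (-5.81)·90] / 19150 = -0.02542
∂z/∂y = [130·(-5.81) − 40·(-5.77)] / 19150 = -0.02739
Steepest decrease is along −∇f = (+0.02542 E, +0.02739 N) → northeast.

NE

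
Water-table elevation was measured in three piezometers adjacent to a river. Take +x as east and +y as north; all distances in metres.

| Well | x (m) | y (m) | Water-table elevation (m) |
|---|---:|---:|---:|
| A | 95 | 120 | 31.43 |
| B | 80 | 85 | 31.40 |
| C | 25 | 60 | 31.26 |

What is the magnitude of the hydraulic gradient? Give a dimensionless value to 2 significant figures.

0.0027

Differences from A: to B (Δx, Δy, Δh) = (-15, -35, -0.03); to C = (-70, -60, -0.17).
Determinant of the coordinate differences = (-15)·(-60) − (-70)·(-35) = -1550.
∂h/∂x = [(-0.03)·(-60) − (-0.17)·(-35)] / -1550 = +0.002677
∂h/∂y = [(-15)·(-0.17) − (-70)·(-0.03)] / -1550 = -0.0002903
|∇h| = √(0.002677² + -0.0002903²) = 0.002693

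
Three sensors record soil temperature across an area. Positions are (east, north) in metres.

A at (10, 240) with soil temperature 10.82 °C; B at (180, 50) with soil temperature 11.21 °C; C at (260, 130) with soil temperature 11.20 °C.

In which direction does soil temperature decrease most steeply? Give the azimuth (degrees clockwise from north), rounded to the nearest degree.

Taking A as reference: B−A = (170, -190, +0.39); C−A = (250, -110, +0.38).
Determinant of the coordinate differences = 170·(-110) − 250·(-190) = 28800.
∂T/∂x = [(+0.39)·(-110) − (+0.38)·(-190)] / 28800 = +0.001017
∂T/∂y = [170·(+0.38) − 250·(+0.39)] / 28800 = -0.001142
Steepest decrease is along −∇f: components (-0.001017 E, +0.001142 N).
Azimuth = atan2(-0.001017, +0.001142) = 318.3° ≈ 318°.

318°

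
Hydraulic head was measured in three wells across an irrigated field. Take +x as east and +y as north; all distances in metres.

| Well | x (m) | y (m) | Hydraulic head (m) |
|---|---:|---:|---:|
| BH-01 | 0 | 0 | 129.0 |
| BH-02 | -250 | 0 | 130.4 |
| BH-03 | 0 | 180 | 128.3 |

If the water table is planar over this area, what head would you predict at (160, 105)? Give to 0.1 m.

∂h/∂x = (130.4 − 129.0) / (-250 − 0) = -0.005600
∂h/∂y = (128.3 − 129.0) / (180 − 0) = -0.003889
h(160, 105) = 129.0 + (-0.005600)·(160) + (-0.003889)·(105) = 129.0 -0.896 -0.408 = 127.696 m.

127.7 m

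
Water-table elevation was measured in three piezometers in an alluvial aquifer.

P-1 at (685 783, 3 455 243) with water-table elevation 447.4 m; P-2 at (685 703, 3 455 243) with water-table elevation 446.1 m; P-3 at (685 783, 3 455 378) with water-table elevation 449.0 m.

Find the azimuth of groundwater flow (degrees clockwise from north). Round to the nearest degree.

∂h/∂x = (446.1 − 447.4) / (685703 − 685783) = +0.01625
∂h/∂y = (449.0 − 447.4) / (3455378 − 3455243) = +0.01185
Flow direction (−∇h) has components (-0.01625 E, -0.01185 N).
Azimuth = atan2(E, N) = atan2(-0.01625, -0.01185) = 233.9° ≈ 234°.

234°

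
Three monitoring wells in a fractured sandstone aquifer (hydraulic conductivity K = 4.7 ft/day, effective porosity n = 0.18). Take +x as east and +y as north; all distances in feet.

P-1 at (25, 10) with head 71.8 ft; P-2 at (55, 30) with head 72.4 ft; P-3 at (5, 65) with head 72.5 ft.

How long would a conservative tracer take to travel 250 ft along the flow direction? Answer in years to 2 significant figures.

1.4 years

Three-point gradient (reference P-1): Δ to P-2 = (30, 20, +0.6), Δ to P-3 = (-20, 55, +0.7).
∂h/∂x = +0.009268, ∂h/∂y = +0.01610 (det = 2050).
|∇h| = √(0.009268² + 0.01610²) = 0.01858
Seepage velocity v = K·i/n = 4.7 × 0.01858 / 0.18 = 0.4851 ft/day.
t = 250 / 0.4851 = 515.4 days = 1.41 years.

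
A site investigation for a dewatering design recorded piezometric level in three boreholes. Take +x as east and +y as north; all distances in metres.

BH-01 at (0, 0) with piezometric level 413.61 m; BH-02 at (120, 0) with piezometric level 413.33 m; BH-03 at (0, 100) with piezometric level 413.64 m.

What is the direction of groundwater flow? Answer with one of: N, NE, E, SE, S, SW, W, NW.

∂h/∂x = (413.33 − 413.61) / (120 − 0) = -0.002333
∂h/∂y = (413.64 − 413.61) / (100 − 0) = +0.0003000
Flow = −∇h = (+0.002333 east, -0.0003000 north), which points east.

E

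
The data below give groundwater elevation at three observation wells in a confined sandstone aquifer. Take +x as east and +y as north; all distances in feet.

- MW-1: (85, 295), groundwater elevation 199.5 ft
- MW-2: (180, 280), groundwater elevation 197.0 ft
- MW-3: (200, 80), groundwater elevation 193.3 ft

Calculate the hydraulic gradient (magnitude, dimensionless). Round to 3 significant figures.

Taking MW-1 as reference: MW-2−MW-1 = (95, -15, -2.5); MW-3−MW-1 = (115, -215, -6.2).
Determinant of the coordinate differences = 95·(-215) − 115·(-15) = -18700.
∂h/∂x = [(-2.5)·(-215) − (-6.2)·(-15)] / -18700 = -0.02377
∂h/∂y = [95·(-6.2) − 115·(-2.5)] / -18700 = +0.01612
|∇h| = √(-0.02377² + 0.01612²) = 0.02872

0.0287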